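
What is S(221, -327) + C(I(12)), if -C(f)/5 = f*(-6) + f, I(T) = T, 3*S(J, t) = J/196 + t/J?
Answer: 38969149/129948 ≈ 299.88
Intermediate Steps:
S(J, t) = J/588 + t/(3*J) (S(J, t) = (J/196 + t/J)/3 = J/588 + t/(3*J))
C(f) = 25*f (C(f) = -5*(f*(-6) + f) = -5*(-6*f + f) = -(-25)*f = 25*f)
S(221, -327) + C(I(12)) = ((1/588)*221 + (⅓)*(-327)/221) + 25*12 = (221/588 + (⅓)*(-327)*(1/221)) + 300 = (221/588 - 109/221) + 300 = -15251/129948 + 300 = 38969149/129948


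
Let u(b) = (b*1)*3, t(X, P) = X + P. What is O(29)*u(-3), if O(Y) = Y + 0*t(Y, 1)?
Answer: -261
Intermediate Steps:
t(X, P) = P + X
u(b) = 3*b (u(b) = b*3 = 3*b)
O(Y) = Y (O(Y) = Y + 0*(1 + Y) = Y + 0 = Y)
O(29)*u(-3) = 29*(3*(-3)) = 29*(-9) = -261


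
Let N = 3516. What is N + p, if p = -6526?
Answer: -3010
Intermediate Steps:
N + p = 3516 - 6526 = -3010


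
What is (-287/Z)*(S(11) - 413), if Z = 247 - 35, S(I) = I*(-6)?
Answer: 137473/212 ≈ 648.46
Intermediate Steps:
S(I) = -6*I
Z = 212
(-287/Z)*(S(11) - 413) = (-287/212)*(-6*11 - 413) = (-287*1/212)*(-66 - 413) = -287/212*(-479) = 137473/212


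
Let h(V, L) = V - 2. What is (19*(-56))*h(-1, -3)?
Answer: 3192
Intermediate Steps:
h(V, L) = -2 + V
(19*(-56))*h(-1, -3) = (19*(-56))*(-2 - 1) = -1064*(-3) = 3192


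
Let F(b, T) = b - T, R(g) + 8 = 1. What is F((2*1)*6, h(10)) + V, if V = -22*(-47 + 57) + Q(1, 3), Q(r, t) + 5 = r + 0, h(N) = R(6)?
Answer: -205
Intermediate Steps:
R(g) = -7 (R(g) = -8 + 1 = -7)
h(N) = -7
Q(r, t) = -5 + r (Q(r, t) = -5 + (r + 0) = -5 + r)
V = -224 (V = -22*(-47 + 57) + (-5 + 1) = -22*10 - 4 = -220 - 4 = -224)
F((2*1)*6, h(10)) + V = ((2*1)*6 - 1*(-7)) - 224 = (2*6 + 7) - 224 = (12 + 7) - 224 = 19 - 224 = -205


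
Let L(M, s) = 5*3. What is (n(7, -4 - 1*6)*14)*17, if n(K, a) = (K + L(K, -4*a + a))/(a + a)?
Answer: -1309/5 ≈ -261.80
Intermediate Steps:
L(M, s) = 15
n(K, a) = (15 + K)/(2*a) (n(K, a) = (K + 15)/(a + a) = (15 + K)/((2*a)) = (15 + K)*(1/(2*a)) = (15 + K)/(2*a))
(n(7, -4 - 1*6)*14)*17 = (((15 + 7)/(2*(-4 - 1*6)))*14)*17 = (((½)*22/(-4 - 6))*14)*17 = (((½)*22/(-10))*14)*17 = (((½)*(-⅒)*22)*14)*17 = -11/10*14*17 = -77/5*17 = -1309/5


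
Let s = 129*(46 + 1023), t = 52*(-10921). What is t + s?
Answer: -429991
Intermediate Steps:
t = -567892
s = 137901 (s = 129*1069 = 137901)
t + s = -567892 + 137901 = -429991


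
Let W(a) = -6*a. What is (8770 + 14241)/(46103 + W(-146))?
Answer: 23011/46979 ≈ 0.48981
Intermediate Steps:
(8770 + 14241)/(46103 + W(-146)) = (8770 + 14241)/(46103 - 6*(-146)) = 23011/(46103 + 876) = 23011/46979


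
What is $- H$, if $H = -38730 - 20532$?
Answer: $59262$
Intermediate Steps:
$H = -59262$ ($H = -38730 - 20532 = -59262$)
$- H = \left(-1\right) \left(-59262\right) = 59262$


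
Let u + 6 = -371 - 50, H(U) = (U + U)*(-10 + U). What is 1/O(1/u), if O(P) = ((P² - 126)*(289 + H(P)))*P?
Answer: 14195130030907/1210738259014219 ≈ 0.011724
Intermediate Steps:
H(U) = 2*U*(-10 + U) (H(U) = (2*U)*(-10 + U) = 2*U*(-10 + U))
u = -427 (u = -6 + (-371 - 50) = -6 - 421 = -427)
O(P) = P*(-126 + P²)*(289 + 2*P*(-10 + P)) (O(P) = ((P² - 126)*(289 + 2*P*(-10 + P)))*P = ((-126 + P²)*(289 + 2*P*(-10 + P)))*P = P*(-126 + P²)*(289 + 2*P*(-10 + P)))
1/O(1/u) = 1/((-36414 - 20*(1/(-427))³ + 2*(1/(-427))⁴ + 37*(1/(-427))² + 2520/(-427))/(-427)) = 1/(-(-36414 - 20*(-1/427)³ + 2*(-1/427)⁴ + 37*(-1/427)² + 2520*(-1/427))/427) = 1/(-(-36414 - 20*(-1/77854483) + 2*(1/33243864241) + 37*(1/182329) - 360/61)/427) = 1/(-(-36414 + 20/77854483 + 2/33243864241 + 37/182329 - 360/61)/427) = 1/(-1/427*(-1210738259014219/33243864241)) = 1/(1210738259014219/14195130030907) = 14195130030907/1210738259014219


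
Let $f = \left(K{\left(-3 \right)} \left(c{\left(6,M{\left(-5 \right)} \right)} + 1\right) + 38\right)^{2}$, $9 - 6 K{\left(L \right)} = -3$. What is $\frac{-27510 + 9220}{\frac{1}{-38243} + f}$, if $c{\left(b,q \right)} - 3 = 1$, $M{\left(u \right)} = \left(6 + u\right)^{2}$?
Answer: $- \frac{699464470}{88111871} \approx -7.9384$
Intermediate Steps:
$K{\left(L \right)} = 2$ ($K{\left(L \right)} = \frac{3}{2} - - \frac{1}{2} = \frac{3}{2} + \frac{1}{2} = 2$)
$c{\left(b,q \right)} = 4$ ($c{\left(b,q \right)} = 3 + 1 = 4$)
$f = 2304$ ($f = \left(2 \left(4 + 1\right) + 38\right)^{2} = \left(2 \cdot 5 + 38\right)^{2} = \left(10 + 38\right)^{2} = 48^{2} = 2304$)
$\frac{-27510 + 9220}{\frac{1}{-38243} + f} = \frac{-27510 + 9220}{\frac{1}{-38243} + 2304} = - \frac{18290}{- \frac{1}{38243} + 2304} = - \frac{18290}{\frac{88111871}{38243}} = \left(-18290\right) \frac{38243}{88111871} = - \frac{699464470}{88111871}$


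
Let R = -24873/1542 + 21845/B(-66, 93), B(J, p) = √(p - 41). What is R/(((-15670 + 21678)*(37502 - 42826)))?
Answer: 8291/16441108288 - 21845*√13/831651392 ≈ -9.4203e-5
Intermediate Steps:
B(J, p) = √(-41 + p)
R = -8291/514 + 21845*√13/26 (R = -24873/1542 + 21845/(√(-41 + 93)) = -24873*1/1542 + 21845/(√52) = -8291/514 + 21845/((2*√13)) = -8291/514 + 21845*(√13/26) = -8291/514 + 21845*√13/26 ≈ 3013.2)
R/(((-15670 + 21678)*(37502 - 42826))) = (-8291/514 + 21845*√13/26)/(((-15670 + 21678)*(37502 - 42826))) = (-8291/514 + 21845*√13/26)/((6008*(-5324))) = (-8291/514 + 21845*√13/26)/(-31986592) = (-8291/514 + 21845*√13/26)*(-1/31986592) = 8291/16441108288 - 21845*√13/831651392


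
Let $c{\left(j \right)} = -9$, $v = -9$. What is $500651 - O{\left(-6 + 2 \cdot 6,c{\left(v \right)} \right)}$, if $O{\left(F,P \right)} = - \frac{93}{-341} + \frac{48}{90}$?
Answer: $\frac{82607282}{165} \approx 5.0065 \cdot 10^{5}$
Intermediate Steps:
$O{\left(F,P \right)} = \frac{133}{165}$ ($O{\left(F,P \right)} = \left(-93\right) \left(- \frac{1}{341}\right) + 48 \cdot \frac{1}{90} = \frac{3}{11} + \frac{8}{15} = \frac{133}{165}$)
$500651 - O{\left(-6 + 2 \cdot 6,c{\left(v \right)} \right)} = 500651 - \frac{133}{165} = \frac{82607282}{165}$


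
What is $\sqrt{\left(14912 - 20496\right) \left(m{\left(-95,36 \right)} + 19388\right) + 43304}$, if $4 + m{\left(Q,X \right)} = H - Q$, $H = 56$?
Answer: $2 i \sqrt{27260034} \approx 10442.0 i$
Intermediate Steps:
$m{\left(Q,X \right)} = 52 - Q$ ($m{\left(Q,X \right)} = -4 - \left(-56 + Q\right) = 52 - Q$)
$\sqrt{\left(14912 - 20496\right) \left(m{\left(-95,36 \right)} + 19388\right) + 43304} = \sqrt{\left(14912 - 20496\right) \left(\left(52 - -95\right) + 19388\right) + 43304} = \sqrt{- 5584 \left(\left(52 + 95\right) + 19388\right) + 43304} = \sqrt{- 5584 \left(147 + 19388\right) + 43304} = \sqrt{\left(-5584\right) 19535 + 43304} = \sqrt{-109083440 + 43304} = \sqrt{-109040136} = 2 i \sqrt{27260034}$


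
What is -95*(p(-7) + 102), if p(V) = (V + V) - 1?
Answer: -8265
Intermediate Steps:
p(V) = -1 + 2*V (p(V) = 2*V - 1 = -1 + 2*V)
-95*(p(-7) + 102) = -95*((-1 + 2*(-7)) + 102) = -95*((-1 - 14) + 102) = -95*(-15 + 102) = -95*87 = -8265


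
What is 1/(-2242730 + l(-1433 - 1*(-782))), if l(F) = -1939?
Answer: -1/2244669 ≈ -4.4550e-7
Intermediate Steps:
1/(-2242730 + l(-1433 - 1*(-782))) = 1/(-2242730 - 1939) = 1/(-2244669) = -1/2244669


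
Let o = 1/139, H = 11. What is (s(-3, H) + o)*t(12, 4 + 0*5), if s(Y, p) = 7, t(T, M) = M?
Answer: 3896/139 ≈ 28.029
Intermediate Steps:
o = 1/139 ≈ 0.0071942
(s(-3, H) + o)*t(12, 4 + 0*5) = (7 + 1/139)*(4 + 0*5) = 974*(4 + 0)/139 = (974/139)*4 = 3896/139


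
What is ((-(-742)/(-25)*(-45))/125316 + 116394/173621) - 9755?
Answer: -58952635994019/6043747010 ≈ -9754.3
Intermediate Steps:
((-(-742)/(-25)*(-45))/125316 + 116394/173621) - 9755 = ((-(-742)*(-1)/25*(-45))*(1/125316) + 116394*(1/173621)) - 9755 = ((-14*53/25*(-45))*(1/125316) + 116394/173621) - 9755 = (-742/25*(-45)*(1/125316) + 116394/173621) - 9755 = ((6678/5)*(1/125316) + 116394/173621) - 9755 = (371/34810 + 116394/173621) - 9755 = 4116088531/6043747010 - 9755 = -58952635994019/6043747010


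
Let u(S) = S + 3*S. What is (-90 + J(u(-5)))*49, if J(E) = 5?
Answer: -4165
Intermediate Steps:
u(S) = 4*S
(-90 + J(u(-5)))*49 = (-90 + 5)*49 = -85*49 = -4165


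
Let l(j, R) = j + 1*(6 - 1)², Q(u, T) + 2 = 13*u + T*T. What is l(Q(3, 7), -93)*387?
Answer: 42957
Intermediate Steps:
Q(u, T) = -2 + T² + 13*u (Q(u, T) = -2 + (13*u + T*T) = -2 + (13*u + T²) = -2 + (T² + 13*u) = -2 + T² + 13*u)
l(j, R) = 25 + j (l(j, R) = j + 1*5² = j + 1*25 = j + 25 = 25 + j)
l(Q(3, 7), -93)*387 = (25 + (-2 + 7² + 13*3))*387 = (25 + (-2 + 49 + 39))*387 = (25 + 86)*387 = 111*387 = 42957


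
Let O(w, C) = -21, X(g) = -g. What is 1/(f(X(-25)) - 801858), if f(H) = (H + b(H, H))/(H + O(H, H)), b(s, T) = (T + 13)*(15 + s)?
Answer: -4/3205887 ≈ -1.2477e-6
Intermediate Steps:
b(s, T) = (13 + T)*(15 + s)
f(H) = (195 + H² + 29*H)/(-21 + H) (f(H) = (H + (195 + 13*H + 15*H + H*H))/(H - 21) = (H + (195 + 13*H + 15*H + H²))/(-21 + H) = (H + (195 + H² + 28*H))/(-21 + H) = (195 + H² + 29*H)/(-21 + H))
1/(f(X(-25)) - 801858) = 1/((195 + (-1*(-25))² + 29*(-1*(-25)))/(-21 - 1*(-25)) - 801858) = 1/((195 + 25² + 29*25)/(-21 + 25) - 801858) = 1/((195 + 625 + 725)/4 - 801858) = 1/((¼)*1545 - 801858) = 1/(1545/4 - 801858) = 1/(-3205887/4) = -4/3205887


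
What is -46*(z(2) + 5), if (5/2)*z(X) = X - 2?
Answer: -230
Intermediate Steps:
z(X) = -⅘ + 2*X/5 (z(X) = 2*(X - 2)/5 = 2*(-2 + X)/5 = -⅘ + 2*X/5)
-46*(z(2) + 5) = -46*((-⅘ + (⅖)*2) + 5) = -46*((-⅘ + ⅘) + 5) = -46*(0 + 5) = -46*5 = -230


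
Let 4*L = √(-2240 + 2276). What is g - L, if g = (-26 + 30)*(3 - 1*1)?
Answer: 13/2 ≈ 6.5000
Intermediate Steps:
g = 8 (g = 4*(3 - 1) = 4*2 = 8)
L = 3/2 (L = √(-2240 + 2276)/4 = √36/4 = (¼)*6 = 3/2 ≈ 1.5000)
g - L = 8 - 1*3/2 = 8 - 3/2 = 13/2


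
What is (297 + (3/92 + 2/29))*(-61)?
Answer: -48352687/2668 ≈ -18123.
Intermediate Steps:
(297 + (3/92 + 2/29))*(-61) = (297 + 271/2668)*(-61) = (792667/2668)*(-61) = -48352687/2668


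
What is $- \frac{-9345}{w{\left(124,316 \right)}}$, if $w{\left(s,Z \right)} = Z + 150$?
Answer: $\frac{9345}{466} \approx 20.054$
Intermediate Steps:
$w{\left(s,Z \right)} = 150 + Z$
$- \frac{-9345}{w{\left(124,316 \right)}} = - \frac{-9345}{150 + 316} = - \frac{-9345}{466} = \left(-1\right) \left(- \frac{9345}{466}\right) = \frac{9345}{466}$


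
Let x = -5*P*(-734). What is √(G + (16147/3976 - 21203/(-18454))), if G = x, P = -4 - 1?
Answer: I*√6172577394190609346/18343276 ≈ 135.44*I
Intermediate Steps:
P = -5
x = -18350 (x = -5*(-5)*(-734) = 25*(-734) = -18350)
G = -18350
√(G + (16147/3976 - 21203/(-18454))) = √(-18350 + (16147/3976 - 21203/(-18454))) = √(-18350 + (16147*(1/3976) - 21203*(-1/18454))) = √(-18350 + (16147/3976 + 21203/18454)) = √(-18350 + 191139933/36686552) = √(-673007089267/36686552) = I*√6172577394190609346/18343276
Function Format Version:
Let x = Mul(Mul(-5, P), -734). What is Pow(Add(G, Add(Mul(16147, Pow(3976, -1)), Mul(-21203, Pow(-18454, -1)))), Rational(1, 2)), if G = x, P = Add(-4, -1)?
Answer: Mul(Rational(1, 18343276), I, Pow(6172577394190609346, Rational(1, 2))) ≈ Mul(135.44, I)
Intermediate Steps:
P = -5
x = -18350 (x = Mul(Mul(-5, -5), -734) = Mul(25, -734) = -18350)
G = -18350
Pow(Add(G, Add(Mul(16147, Pow(3976, -1)), Mul(-21203, Pow(-18454, -1)))), Rational(1, 2)) = Pow(Add(-18350, Add(Mul(16147, Pow(3976, -1)), Mul(-21203, Pow(-18454, -1)))), Rational(1, 2)) = Pow(Add(-18350, Add(Mul(16147, Rational(1, 3976)), Mul(-21203, Rational(-1, 18454)))), Rational(1, 2)) = Pow(Add(-18350, Add(Rational(16147, 3976), Rational(21203, 18454))), Rational(1, 2)) = Pow(Add(-18350, Rational(191139933, 36686552)), Rational(1, 2)) = Pow(Rational(-673007089267, 36686552), Rational(1, 2)) = Mul(Rational(1, 18343276), I, Pow(6172577394190609346, Rational(1, 2)))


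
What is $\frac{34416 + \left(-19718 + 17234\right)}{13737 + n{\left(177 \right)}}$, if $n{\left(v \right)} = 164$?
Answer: $\frac{31932}{13901} \approx 2.2971$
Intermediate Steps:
$\frac{34416 + \left(-19718 + 17234\right)}{13737 + n{\left(177 \right)}} = \frac{34416 + \left(-19718 + 17234\right)}{13737 + 164} = \frac{34416 - 2484}{13901} = 31932 \cdot \frac{1}{13901} = \frac{31932}{13901}$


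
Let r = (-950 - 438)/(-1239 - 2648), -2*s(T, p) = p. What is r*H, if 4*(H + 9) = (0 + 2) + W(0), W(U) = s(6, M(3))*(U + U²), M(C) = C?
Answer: -11798/3887 ≈ -3.0352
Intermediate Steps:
s(T, p) = -p/2
r = 1388/3887 (r = -1388/(-3887) = -1388*(-1/3887) = 1388/3887 ≈ 0.35709)
W(U) = -3*U/2 - 3*U²/2 (W(U) = (-½*3)*(U + U²) = -3*(U + U²)/2 = -3*U/2 - 3*U²/2)
H = -17/2 (H = -9 + ((0 + 2) - 3/2*0*(1 + 0))/4 = -9 + (2 - 3/2*0*1)/4 = -9 + (2 + 0)/4 = -9 + (¼)*2 = -9 + ½ = -17/2 ≈ -8.5000)
r*H = (1388/3887)*(-17/2) = -11798/3887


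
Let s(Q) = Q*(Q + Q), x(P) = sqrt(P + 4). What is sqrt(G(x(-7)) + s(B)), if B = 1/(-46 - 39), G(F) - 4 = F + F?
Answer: sqrt(28902 + 14450*I*sqrt(3))/85 ≈ 2.1555 + 0.80357*I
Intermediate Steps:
x(P) = sqrt(4 + P)
G(F) = 4 + 2*F (G(F) = 4 + (F + F) = 4 + 2*F)
B = -1/85 (B = 1/(-85) = -1/85 ≈ -0.011765)
s(Q) = 2*Q**2 (s(Q) = Q*(2*Q) = 2*Q**2)
sqrt(G(x(-7)) + s(B)) = sqrt((4 + 2*sqrt(4 - 7)) + 2*(-1/85)**2) = sqrt((4 + 2*sqrt(-3)) + 2*(1/7225)) = sqrt((4 + 2*(I*sqrt(3))) + 2/7225) = sqrt((4 + 2*I*sqrt(3)) + 2/7225) = sqrt(28902/7225 + 2*I*sqrt(3))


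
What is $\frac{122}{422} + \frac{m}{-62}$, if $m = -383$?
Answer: $\frac{84595}{13082} \approx 6.4665$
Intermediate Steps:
$\frac{122}{422} + \frac{m}{-62} = \frac{122}{422} - \frac{383}{-62} = 122 \cdot \frac{1}{422} - - \frac{383}{62} = \frac{61}{211} + \frac{383}{62} = \frac{84595}{13082}$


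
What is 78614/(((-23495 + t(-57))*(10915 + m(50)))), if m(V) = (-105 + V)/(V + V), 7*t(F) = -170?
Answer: -2201192/7187601903 ≈ -0.00030625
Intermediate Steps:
t(F) = -170/7 (t(F) = (⅐)*(-170) = -170/7)
m(V) = (-105 + V)/(2*V) (m(V) = (-105 + V)/((2*V)) = (-105 + V)*(1/(2*V)) = (-105 + V)/(2*V))
78614/(((-23495 + t(-57))*(10915 + m(50)))) = 78614/(((-23495 - 170/7)*(10915 + (½)*(-105 + 50)/50))) = 78614/((-164635*(10915 + (½)*(1/50)*(-55))/7)) = 78614/((-164635*(10915 - 11/20)/7)) = 78614/((-164635/7*218289/20)) = 78614/(-7187601903/28) = 78614*(-28/7187601903) = -2201192/7187601903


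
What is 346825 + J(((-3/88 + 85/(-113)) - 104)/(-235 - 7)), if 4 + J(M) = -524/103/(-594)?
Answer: 10609601473/30591 ≈ 3.4682e+5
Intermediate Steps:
J(M) = -122102/30591 (J(M) = -4 - 524/103/(-594) = -4 - 524*1/103*(-1/594) = -4 - 524/103*(-1/594) = -4 + 262/30591 = -122102/30591)
346825 + J(((-3/88 + 85/(-113)) - 104)/(-235 - 7)) = 346825 - 122102/30591 = 10609601473/30591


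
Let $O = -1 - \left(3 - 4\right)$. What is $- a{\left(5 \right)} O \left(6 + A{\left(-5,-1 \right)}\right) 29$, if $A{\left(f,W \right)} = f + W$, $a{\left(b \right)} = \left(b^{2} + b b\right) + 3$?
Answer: $0$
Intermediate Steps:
$a{\left(b \right)} = 3 + 2 b^{2}$ ($a{\left(b \right)} = \left(b^{2} + b^{2}\right) + 3 = 2 b^{2} + 3 = 3 + 2 b^{2}$)
$A{\left(f,W \right)} = W + f$
$O = 0$ ($O = -1 - -1 = -1 + 1 = 0$)
$- a{\left(5 \right)} O \left(6 + A{\left(-5,-1 \right)}\right) 29 = - (3 + 2 \cdot 5^{2}) 0 \left(6 - 6\right) 29 = - (3 + 2 \cdot 25) 0 \left(6 - 6\right) 29 = - (3 + 50) 0 \cdot 0 \cdot 29 = \left(-1\right) 53 \cdot 0 \cdot 29 = \left(-53\right) 0 \cdot 29 = 0 \cdot 29 = 0$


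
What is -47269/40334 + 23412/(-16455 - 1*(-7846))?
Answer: -1351238429/347235406 ≈ -3.8914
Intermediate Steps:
-47269/40334 + 23412/(-16455 - 1*(-7846)) = -47269*1/40334 + 23412/(-16455 + 7846) = -47269/40334 + 23412/(-8609) = -47269/40334 + 23412*(-1/8609) = -47269/40334 - 23412/8609 = -1351238429/347235406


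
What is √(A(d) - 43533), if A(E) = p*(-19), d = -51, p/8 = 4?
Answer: I*√44141 ≈ 210.1*I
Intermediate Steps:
p = 32 (p = 8*4 = 32)
A(E) = -608 (A(E) = 32*(-19) = -608)
√(A(d) - 43533) = √(-608 - 43533) = √(-44141) = I*√44141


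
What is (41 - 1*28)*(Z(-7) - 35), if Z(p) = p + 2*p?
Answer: -728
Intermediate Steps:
Z(p) = 3*p
(41 - 1*28)*(Z(-7) - 35) = (41 - 1*28)*(3*(-7) - 35) = (41 - 28)*(-21 - 35) = 13*(-56) = -728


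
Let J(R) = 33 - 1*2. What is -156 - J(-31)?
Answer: -187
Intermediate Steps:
J(R) = 31 (J(R) = 33 - 2 = 31)
-156 - J(-31) = -156 - 1*31 = -156 - 31 = -187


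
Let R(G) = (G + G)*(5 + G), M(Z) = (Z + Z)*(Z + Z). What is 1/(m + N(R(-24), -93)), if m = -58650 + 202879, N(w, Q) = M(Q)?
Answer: 1/178825 ≈ 5.5921e-6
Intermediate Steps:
M(Z) = 4*Z**2 (M(Z) = (2*Z)*(2*Z) = 4*Z**2)
R(G) = 2*G*(5 + G) (R(G) = (2*G)*(5 + G) = 2*G*(5 + G))
N(w, Q) = 4*Q**2
m = 144229
1/(m + N(R(-24), -93)) = 1/(144229 + 4*(-93)**2) = 1/(144229 + 4*8649) = 1/(144229 + 34596) = 1/178825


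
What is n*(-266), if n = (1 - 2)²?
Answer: -266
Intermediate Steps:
n = 1 (n = (-1)² = 1)
n*(-266) = 1*(-266) = -266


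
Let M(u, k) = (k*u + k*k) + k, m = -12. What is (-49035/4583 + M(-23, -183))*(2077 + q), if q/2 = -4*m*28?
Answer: 819018730650/4583 ≈ 1.7871e+8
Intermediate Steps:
M(u, k) = k + k**2 + k*u (M(u, k) = (k*u + k**2) + k = (k**2 + k*u) + k = k + k**2 + k*u)
q = 2688 (q = 2*(-4*(-12)*28) = 2*(48*28) = 2*1344 = 2688)
(-49035/4583 + M(-23, -183))*(2077 + q) = (-49035/4583 - 183*(1 - 183 - 23))*(2077 + 2688) = (-49035*1/4583 - 183*(-205))*4765 = (-49035/4583 + 37515)*4765 = (171882210/4583)*4765 = 819018730650/4583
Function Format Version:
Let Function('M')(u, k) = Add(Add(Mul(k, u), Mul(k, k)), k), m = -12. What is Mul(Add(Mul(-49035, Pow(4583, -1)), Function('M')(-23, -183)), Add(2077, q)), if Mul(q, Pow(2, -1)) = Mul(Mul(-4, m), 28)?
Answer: Rational(819018730650, 4583) ≈ 1.7871e+8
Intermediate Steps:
Function('M')(u, k) = Add(k, Pow(k, 2), Mul(k, u)) (Function('M')(u, k) = Add(Add(Mul(k, u), Pow(k, 2)), k) = Add(Add(Pow(k, 2), Mul(k, u)), k) = Add(k, Pow(k, 2), Mul(k, u)))
q = 2688 (q = Mul(2, Mul(Mul(-4, -12), 28)) = Mul(2, Mul(48, 28)) = Mul(2, 1344) = 2688)
Mul(Add(Mul(-49035, Pow(4583, -1)), Function('M')(-23, -183)), Add(2077, q)) = Mul(Add(Mul(-49035, Pow(4583, -1)), Mul(-183, Add(1, -183, -23))), Add(2077, 2688)) = Mul(Add(Mul(-49035, Rational(1, 4583)), Mul(-183, -205)), 4765) = Mul(Add(Rational(-49035, 4583), 37515), 4765) = Mul(Rational(171882210, 4583), 4765) = Rational(819018730650, 4583)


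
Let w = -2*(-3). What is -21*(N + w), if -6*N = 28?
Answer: -28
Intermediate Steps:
w = 6
N = -14/3 (N = -1/6*28 = -14/3 ≈ -4.6667)
-21*(N + w) = -21*(-14/3 + 6) = -21*4/3 = -28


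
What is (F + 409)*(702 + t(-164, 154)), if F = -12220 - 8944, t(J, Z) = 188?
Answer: -18471950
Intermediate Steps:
F = -21164
(F + 409)*(702 + t(-164, 154)) = (-21164 + 409)*(702 + 188) = -20755*890 = -18471950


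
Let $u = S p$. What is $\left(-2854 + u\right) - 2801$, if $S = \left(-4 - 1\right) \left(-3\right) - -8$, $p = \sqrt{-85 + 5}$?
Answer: $-5655 + 92 i \sqrt{5} \approx -5655.0 + 205.72 i$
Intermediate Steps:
$p = 4 i \sqrt{5}$ ($p = \sqrt{-80} = 4 i \sqrt{5} \approx 8.9443 i$)
$S = 23$ ($S = \left(-5\right) \left(-3\right) + 8 = 15 + 8 = 23$)
$u = 92 i \sqrt{5}$ ($u = 23 \cdot 4 i \sqrt{5} = 92 i \sqrt{5} \approx 205.72 i$)
$\left(-2854 + u\right) - 2801 = \left(-2854 + 92 i \sqrt{5}\right) - 2801 = -5655 + 92 i \sqrt{5}$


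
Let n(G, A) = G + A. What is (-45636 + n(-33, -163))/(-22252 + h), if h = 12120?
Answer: 674/149 ≈ 4.5235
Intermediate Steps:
n(G, A) = A + G
(-45636 + n(-33, -163))/(-22252 + h) = (-45636 + (-163 - 33))/(-22252 + 12120) = (-45636 - 196)/(-10132) = -45832*(-1/10132) = 674/149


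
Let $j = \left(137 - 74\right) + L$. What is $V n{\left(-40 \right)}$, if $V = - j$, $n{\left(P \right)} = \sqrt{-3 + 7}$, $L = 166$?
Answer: $-458$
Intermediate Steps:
$j = 229$ ($j = \left(137 - 74\right) + 166 = 63 + 166 = 229$)
$n{\left(P \right)} = 2$ ($n{\left(P \right)} = \sqrt{4} = 2$)
$V = -229$ ($V = \left(-1\right) 229 = -229$)
$V n{\left(-40 \right)} = \left(-229\right) 2 = -458$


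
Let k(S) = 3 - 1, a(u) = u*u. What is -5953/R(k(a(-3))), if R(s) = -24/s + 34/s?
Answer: -5953/5 ≈ -1190.6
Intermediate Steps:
a(u) = u²
k(S) = 2
R(s) = 10/s
-5953/R(k(a(-3))) = -5953/(10/2) = -5953/(10*(½)) = -5953/5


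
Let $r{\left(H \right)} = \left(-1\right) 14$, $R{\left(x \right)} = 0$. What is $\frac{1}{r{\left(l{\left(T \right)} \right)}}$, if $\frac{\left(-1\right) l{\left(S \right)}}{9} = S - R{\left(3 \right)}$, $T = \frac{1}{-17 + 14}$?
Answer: $- \frac{1}{14} \approx -0.071429$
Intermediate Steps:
$T = - \frac{1}{3}$ ($T = \frac{1}{-3} = - \frac{1}{3} \approx -0.33333$)
$l{\left(S \right)} = - 9 S$ ($l{\left(S \right)} = - 9 \left(S - 0\right) = - 9 \left(S + 0\right) = - 9 S$)
$r{\left(H \right)} = -14$
$\frac{1}{r{\left(l{\left(T \right)} \right)}} = \frac{1}{-14} = - \frac{1}{14}$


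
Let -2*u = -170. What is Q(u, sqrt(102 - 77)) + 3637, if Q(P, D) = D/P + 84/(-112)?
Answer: 247269/68 ≈ 3636.3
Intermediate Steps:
u = 85 (u = -1/2*(-170) = 85)
Q(P, D) = -3/4 + D/P (Q(P, D) = D/P + 84*(-1/112) = D/P - 3/4 = -3/4 + D/P)
Q(u, sqrt(102 - 77)) + 3637 = (-3/4 + sqrt(102 - 77)/85) + 3637 = (-3/4 + sqrt(25)*(1/85)) + 3637 = (-3/4 + 5*(1/85)) + 3637 = (-3/4 + 1/17) + 3637 = -47/68 + 3637 = 247269/68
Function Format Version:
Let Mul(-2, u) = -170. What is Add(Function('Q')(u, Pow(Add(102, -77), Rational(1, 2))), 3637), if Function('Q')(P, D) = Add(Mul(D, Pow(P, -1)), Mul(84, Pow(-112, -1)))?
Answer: Rational(247269, 68) ≈ 3636.3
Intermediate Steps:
u = 85 (u = Mul(Rational(-1, 2), -170) = 85)
Function('Q')(P, D) = Add(Rational(-3, 4), Mul(D, Pow(P, -1))) (Function('Q')(P, D) = Add(Mul(D, Pow(P, -1)), Mul(84, Rational(-1, 112))) = Add(Mul(D, Pow(P, -1)), Rational(-3, 4)) = Add(Rational(-3, 4), Mul(D, Pow(P, -1))))
Add(Function('Q')(u, Pow(Add(102, -77), Rational(1, 2))), 3637) = Add(Add(Rational(-3, 4), Mul(Pow(Add(102, -77), Rational(1, 2)), Pow(85, -1))), 3637) = Add(Add(Rational(-3, 4), Mul(Pow(25, Rational(1, 2)), Rational(1, 85))), 3637) = Add(Add(Rational(-3, 4), Mul(5, Rational(1, 85))), 3637) = Add(Add(Rational(-3, 4), Rational(1, 17)), 3637) = Add(Rational(-47, 68), 3637) = Rational(247269, 68)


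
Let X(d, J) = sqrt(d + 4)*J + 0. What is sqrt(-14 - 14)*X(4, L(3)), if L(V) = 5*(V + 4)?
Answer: 140*I*sqrt(14) ≈ 523.83*I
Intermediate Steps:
L(V) = 20 + 5*V (L(V) = 5*(4 + V) = 20 + 5*V)
X(d, J) = J*sqrt(4 + d) (X(d, J) = sqrt(4 + d)*J + 0 = J*sqrt(4 + d) + 0 = J*sqrt(4 + d))
sqrt(-14 - 14)*X(4, L(3)) = sqrt(-14 - 14)*((20 + 5*3)*sqrt(4 + 4)) = sqrt(-28)*((20 + 15)*sqrt(8)) = (2*I*sqrt(7))*(35*(2*sqrt(2))) = (2*I*sqrt(7))*(70*sqrt(2)) = 140*I*sqrt(14)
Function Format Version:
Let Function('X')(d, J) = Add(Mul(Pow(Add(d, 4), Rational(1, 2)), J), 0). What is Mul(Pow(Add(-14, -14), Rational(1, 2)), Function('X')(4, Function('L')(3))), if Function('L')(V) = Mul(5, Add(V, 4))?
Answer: Mul(140, I, Pow(14, Rational(1, 2))) ≈ Mul(523.83, I)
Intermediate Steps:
Function('L')(V) = Add(20, Mul(5, V)) (Function('L')(V) = Mul(5, Add(4, V)) = Add(20, Mul(5, V)))
Function('X')(d, J) = Mul(J, Pow(Add(4, d), Rational(1, 2))) (Function('X')(d, J) = Add(Mul(Pow(Add(4, d), Rational(1, 2)), J), 0) = Add(Mul(J, Pow(Add(4, d), Rational(1, 2))), 0) = Mul(J, Pow(Add(4, d), Rational(1, 2))))
Mul(Pow(Add(-14, -14), Rational(1, 2)), Function('X')(4, Function('L')(3))) = Mul(Pow(Add(-14, -14), Rational(1, 2)), Mul(Add(20, Mul(5, 3)), Pow(Add(4, 4), Rational(1, 2)))) = Mul(Pow(-28, Rational(1, 2)), Mul(Add(20, 15), Pow(8, Rational(1, 2)))) = Mul(Mul(2, I, Pow(7, Rational(1, 2))), Mul(35, Mul(2, Pow(2, Rational(1, 2))))) = Mul(Mul(2, I, Pow(7, Rational(1, 2))), Mul(70, Pow(2, Rational(1, 2)))) = Mul(140, I, Pow(14, Rational(1, 2)))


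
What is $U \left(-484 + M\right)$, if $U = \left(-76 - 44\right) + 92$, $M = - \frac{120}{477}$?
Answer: $\frac{2155888}{159} \approx 13559.0$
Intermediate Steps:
$M = - \frac{40}{159}$ ($M = \left(-120\right) \frac{1}{477} = - \frac{40}{159} \approx -0.25157$)
$U = -28$ ($U = -120 + 92 = -28$)
$U \left(-484 + M\right) = - 28 \left(-484 - \frac{40}{159}\right) = \left(-28\right) \left(- \frac{76996}{159}\right) = \frac{2155888}{159}$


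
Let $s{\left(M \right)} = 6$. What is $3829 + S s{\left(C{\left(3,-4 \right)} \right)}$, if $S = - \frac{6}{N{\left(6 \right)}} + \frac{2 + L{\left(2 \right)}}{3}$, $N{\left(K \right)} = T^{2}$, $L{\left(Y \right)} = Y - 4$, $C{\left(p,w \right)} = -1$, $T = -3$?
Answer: $3825$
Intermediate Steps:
$L{\left(Y \right)} = -4 + Y$
$N{\left(K \right)} = 9$ ($N{\left(K \right)} = \left(-3\right)^{2} = 9$)
$S = - \frac{2}{3}$ ($S = - \frac{6}{9} + \frac{2 + \left(-4 + 2\right)}{3} = \left(-6\right) \frac{1}{9} + \left(2 - 2\right) \frac{1}{3} = - \frac{2}{3} + 0 \cdot \frac{1}{3} = - \frac{2}{3} + 0 = - \frac{2}{3} \approx -0.66667$)
$3829 + S s{\left(C{\left(3,-4 \right)} \right)} = 3829 - 4 = 3825$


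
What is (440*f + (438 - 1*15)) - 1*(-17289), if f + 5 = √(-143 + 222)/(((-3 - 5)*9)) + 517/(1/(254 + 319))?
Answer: 130361552 - 55*√79/9 ≈ 1.3036e+8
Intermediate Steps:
f = 296236 - √79/72 (f = -5 + (√(-143 + 222)/(((-3 - 5)*9)) + 517/(1/(254 + 319))) = -5 + (√79/((-8*9)) + 517/(1/573)) = -5 + (√79/(-72) + 517/(1/573)) = -5 + (√79*(-1/72) + 517*573) = -5 + (-√79/72 + 296241) = -5 + (296241 - √79/72) = 296236 - √79/72 ≈ 2.9624e+5)
(440*f + (438 - 1*15)) - 1*(-17289) = (440*(296236 - √79/72) + (438 - 1*15)) - 1*(-17289) = ((130343840 - 55*√79/9) + (438 - 15)) + 17289 = ((130343840 - 55*√79/9) + 423) + 17289 = (130344263 - 55*√79/9) + 17289 = 130361552 - 55*√79/9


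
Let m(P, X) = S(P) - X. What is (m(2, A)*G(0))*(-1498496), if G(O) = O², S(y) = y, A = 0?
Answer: 0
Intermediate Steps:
m(P, X) = P - X
(m(2, A)*G(0))*(-1498496) = ((2 - 1*0)*0²)*(-1498496) = ((2 + 0)*0)*(-1498496) = (2*0)*(-1498496) = 0*(-1498496) = 0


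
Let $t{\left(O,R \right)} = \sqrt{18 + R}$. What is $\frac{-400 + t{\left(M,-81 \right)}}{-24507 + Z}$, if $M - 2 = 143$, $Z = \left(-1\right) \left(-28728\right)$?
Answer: $- \frac{400}{4221} + \frac{i \sqrt{7}}{1407} \approx -0.094764 + 0.0018804 i$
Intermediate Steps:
$Z = 28728$
$M = 145$ ($M = 2 + 143 = 145$)
$\frac{-400 + t{\left(M,-81 \right)}}{-24507 + Z} = \frac{-400 + \sqrt{18 - 81}}{-24507 + 28728} = \frac{-400 + \sqrt{-63}}{4221} = \left(-400 + 3 i \sqrt{7}\right) \frac{1}{4221} = - \frac{400}{4221} + \frac{i \sqrt{7}}{1407}$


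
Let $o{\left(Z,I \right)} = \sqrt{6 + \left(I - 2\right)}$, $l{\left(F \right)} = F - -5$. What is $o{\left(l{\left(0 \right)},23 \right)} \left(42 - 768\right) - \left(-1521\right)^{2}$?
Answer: $-2313441 - 2178 \sqrt{3} \approx -2.3172 \cdot 10^{6}$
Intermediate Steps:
$l{\left(F \right)} = 5 + F$ ($l{\left(F \right)} = F + 5 = 5 + F$)
$o{\left(Z,I \right)} = \sqrt{4 + I}$ ($o{\left(Z,I \right)} = \sqrt{6 + \left(I - 2\right)} = \sqrt{6 + \left(-2 + I\right)} = \sqrt{4 + I}$)
$o{\left(l{\left(0 \right)},23 \right)} \left(42 - 768\right) - \left(-1521\right)^{2} = \sqrt{4 + 23} \left(42 - 768\right) - \left(-1521\right)^{2} = \sqrt{27} \left(-726\right) - 2313441 = 3 \sqrt{3} \left(-726\right) - 2313441 = - 2178 \sqrt{3} - 2313441 = -2313441 - 2178 \sqrt{3}$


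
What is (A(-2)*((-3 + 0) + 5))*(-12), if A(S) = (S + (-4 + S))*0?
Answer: 0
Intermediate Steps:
A(S) = 0 (A(S) = (-4 + 2*S)*0 = 0)
(A(-2)*((-3 + 0) + 5))*(-12) = (0*((-3 + 0) + 5))*(-12) = (0*(-3 + 5))*(-12) = (0*2)*(-12) = 0*(-12) = 0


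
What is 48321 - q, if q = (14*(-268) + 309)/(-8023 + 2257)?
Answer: 278615443/5766 ≈ 48320.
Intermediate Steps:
q = 3443/5766 (q = (-3752 + 309)/(-5766) = -3443*(-1/5766) = 3443/5766 ≈ 0.59712)
48321 - q = 48321 - 1*3443/5766 = 48321 - 3443/5766 = 278615443/5766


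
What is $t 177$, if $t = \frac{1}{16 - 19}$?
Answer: $-59$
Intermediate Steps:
$t = - \frac{1}{3}$ ($t = \frac{1}{-3} = - \frac{1}{3} \approx -0.33333$)
$t 177 = \left(- \frac{1}{3}\right) 177 = -59$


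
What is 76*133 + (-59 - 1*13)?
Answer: 10036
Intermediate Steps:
76*133 + (-59 - 1*13) = 10108 + (-59 - 13) = 10108 - 72 = 10036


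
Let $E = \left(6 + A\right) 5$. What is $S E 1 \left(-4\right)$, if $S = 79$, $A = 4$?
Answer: $-15800$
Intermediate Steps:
$E = 50$ ($E = \left(6 + 4\right) 5 = 10 \cdot 5 = 50$)
$S E 1 \left(-4\right) = 79 \cdot 50 \cdot 1 \left(-4\right) = 79 \cdot 50 \left(-4\right) = 79 \left(-200\right) = -15800$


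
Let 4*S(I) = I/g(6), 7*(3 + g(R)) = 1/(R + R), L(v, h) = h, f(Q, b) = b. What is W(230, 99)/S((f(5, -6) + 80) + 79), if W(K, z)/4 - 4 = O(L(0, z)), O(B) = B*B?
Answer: -9844220/3213 ≈ -3063.9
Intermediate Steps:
O(B) = B**2
W(K, z) = 16 + 4*z**2
g(R) = -3 + 1/(14*R) (g(R) = -3 + 1/(7*(R + R)) = -3 + 1/(7*((2*R))) = -3 + (1/(2*R))/7 = -3 + 1/(14*R))
S(I) = -21*I/251 (S(I) = (I/(-3 + (1/14)/6))/4 = (I/(-3 + (1/14)*(1/6)))/4 = (I/(-3 + 1/84))/4 = (I/(-251/84))/4 = (I*(-84/251))/4 = (-84*I/251)/4 = -21*I/251)
W(230, 99)/S((f(5, -6) + 80) + 79) = (16 + 4*99**2)/((-21*((-6 + 80) + 79)/251)) = (16 + 4*9801)/((-21*(74 + 79)/251)) = (16 + 39204)/((-21/251*153)) = 39220/(-3213/251) = 39220*(-251/3213) = -9844220/3213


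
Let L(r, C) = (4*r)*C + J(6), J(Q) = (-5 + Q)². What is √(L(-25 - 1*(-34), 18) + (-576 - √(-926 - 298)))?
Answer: √(73 - 6*I*√34) ≈ 8.7736 - 1.9938*I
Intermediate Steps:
L(r, C) = 1 + 4*C*r (L(r, C) = (4*r)*C + (-5 + 6)² = 4*C*r + 1² = 4*C*r + 1 = 1 + 4*C*r)
√(L(-25 - 1*(-34), 18) + (-576 - √(-926 - 298))) = √((1 + 4*18*(-25 - 1*(-34))) + (-576 - √(-926 - 298))) = √((1 + 4*18*(-25 + 34)) + (-576 - √(-1224))) = √((1 + 4*18*9) + (-576 - 6*I*√34)) = √((1 + 648) + (-576 - 6*I*√34)) = √(649 + (-576 - 6*I*√34)) = √(73 - 6*I*√34)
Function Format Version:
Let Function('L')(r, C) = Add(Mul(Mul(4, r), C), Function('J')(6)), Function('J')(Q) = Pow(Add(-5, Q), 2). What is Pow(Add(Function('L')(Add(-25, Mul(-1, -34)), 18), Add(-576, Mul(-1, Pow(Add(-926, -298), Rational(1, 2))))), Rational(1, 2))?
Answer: Pow(Add(73, Mul(-6, I, Pow(34, Rational(1, 2)))), Rational(1, 2)) ≈ Add(8.7736, Mul(-1.9938, I))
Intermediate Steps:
Function('L')(r, C) = Add(1, Mul(4, C, r)) (Function('L')(r, C) = Add(Mul(Mul(4, r), C), Pow(Add(-5, 6), 2)) = Add(Mul(4, C, r), Pow(1, 2)) = Add(Mul(4, C, r), 1) = Add(1, Mul(4, C, r)))
Pow(Add(Function('L')(Add(-25, Mul(-1, -34)), 18), Add(-576, Mul(-1, Pow(Add(-926, -298), Rational(1, 2))))), Rational(1, 2)) = Pow(Add(Add(1, Mul(4, 18, Add(-25, Mul(-1, -34)))), Add(-576, Mul(-1, Pow(Add(-926, -298), Rational(1, 2))))), Rational(1, 2)) = Pow(Add(Add(1, Mul(4, 18, Add(-25, 34))), Add(-576, Mul(-1, Pow(-1224, Rational(1, 2))))), Rational(1, 2)) = Pow(Add(Add(1, Mul(4, 18, 9)), Add(-576, Mul(-1, Mul(6, I, Pow(34, Rational(1, 2)))))), Rational(1, 2)) = Pow(Add(Add(1, 648), Add(-576, Mul(-6, I, Pow(34, Rational(1, 2))))), Rational(1, 2)) = Pow(Add(649, Add(-576, Mul(-6, I, Pow(34, Rational(1, 2))))), Rational(1, 2)) = Pow(Add(73, Mul(-6, I, Pow(34, Rational(1, 2)))), Rational(1, 2))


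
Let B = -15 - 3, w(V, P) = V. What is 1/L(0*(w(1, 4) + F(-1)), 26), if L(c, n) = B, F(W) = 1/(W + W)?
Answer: -1/18 ≈ -0.055556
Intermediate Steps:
F(W) = 1/(2*W)
B = -18
L(c, n) = -18
1/L(0*(w(1, 4) + F(-1)), 26) = 1/(-18) = -1/18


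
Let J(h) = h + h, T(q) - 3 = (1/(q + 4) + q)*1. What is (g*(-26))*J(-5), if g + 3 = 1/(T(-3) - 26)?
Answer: -3952/5 ≈ -790.40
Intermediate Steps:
T(q) = 3 + q + 1/(4 + q) (T(q) = 3 + (1/(q + 4) + q)*1 = 3 + (1/(4 + q) + q)*1 = 3 + (q + 1/(4 + q))*1 = 3 + (q + 1/(4 + q)) = 3 + q + 1/(4 + q))
g = -76/25 (g = -3 + 1/((13 + (-3)² + 7*(-3))/(4 - 3) - 26) = -3 + 1/((13 + 9 - 21)/1 - 26) = -3 + 1/(1*1 - 26) = -3 + 1/(1 - 26) = -3 + 1/(-25) = -3 - 1/25 = -76/25 ≈ -3.0400)
J(h) = 2*h
(g*(-26))*J(-5) = (-76/25*(-26))*(2*(-5)) = (1976/25)*(-10) = -3952/5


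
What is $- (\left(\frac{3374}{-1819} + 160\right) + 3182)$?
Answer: $- \frac{6075724}{1819} \approx -3340.1$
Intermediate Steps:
$- (\left(\frac{3374}{-1819} + 160\right) + 3182) = - (\left(3374 \left(- \frac{1}{1819}\right) + 160\right) + 3182) = - (\left(- \frac{3374}{1819} + 160\right) + 3182) = - (\frac{287666}{1819} + 3182) = \left(-1\right) \frac{6075724}{1819} = - \frac{6075724}{1819}$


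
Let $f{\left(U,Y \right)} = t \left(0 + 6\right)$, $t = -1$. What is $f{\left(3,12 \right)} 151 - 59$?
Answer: $-965$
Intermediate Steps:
$f{\left(U,Y \right)} = -6$ ($f{\left(U,Y \right)} = - (0 + 6) = \left(-1\right) 6 = -6$)
$f{\left(3,12 \right)} 151 - 59 = \left(-6\right) 151 - 59 = -906 - 59 = -965$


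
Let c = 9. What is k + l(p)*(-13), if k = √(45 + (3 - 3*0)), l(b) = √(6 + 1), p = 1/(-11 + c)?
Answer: -13*√7 + 4*√3 ≈ -27.467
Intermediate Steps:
p = -½ (p = 1/(-11 + 9) = 1/(-2) = -½ ≈ -0.50000)
l(b) = √7
k = 4*√3 (k = √(45 + (3 + 0)) = √(45 + 3) = √48 = 4*√3 ≈ 6.9282)
k + l(p)*(-13) = 4*√3 + √7*(-13) = 4*√3 - 13*√7 = -13*√7 + 4*√3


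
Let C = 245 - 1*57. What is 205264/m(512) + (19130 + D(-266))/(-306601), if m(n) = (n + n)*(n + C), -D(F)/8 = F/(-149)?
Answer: 458473008521/2046622995200 ≈ 0.22401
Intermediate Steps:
C = 188 (C = 245 - 57 = 188)
D(F) = 8*F/149 (D(F) = -8*F/(-149) = -8*F*(-1)/149 = -(-8)*F/149 = 8*F/149)
m(n) = 2*n*(188 + n) (m(n) = (n + n)*(n + 188) = (2*n)*(188 + n) = 2*n*(188 + n))
205264/m(512) + (19130 + D(-266))/(-306601) = 205264/((2*512*(188 + 512))) + (19130 + (8/149)*(-266))/(-306601) = 205264/((2*512*700)) + (19130 - 2128/149)*(-1/306601) = 205264/716800 + (2848242/149)*(-1/306601) = 205264*(1/716800) - 2848242/45683549 = 12829/44800 - 2848242/45683549 = 458473008521/2046622995200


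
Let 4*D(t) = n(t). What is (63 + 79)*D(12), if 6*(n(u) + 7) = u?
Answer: -355/2 ≈ -177.50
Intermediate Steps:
n(u) = -7 + u/6
D(t) = -7/4 + t/24 (D(t) = (-7 + t/6)/4 = -7/4 + t/24)
(63 + 79)*D(12) = (63 + 79)*(-7/4 + (1/24)*12) = 142*(-7/4 + 1/2) = 142*(-5/4) = -355/2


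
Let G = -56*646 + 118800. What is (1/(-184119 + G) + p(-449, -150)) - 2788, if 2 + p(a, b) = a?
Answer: -328742306/101495 ≈ -3239.0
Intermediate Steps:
p(a, b) = -2 + a
G = 82624 (G = -36176 + 118800 = 82624)
(1/(-184119 + G) + p(-449, -150)) - 2788 = (1/(-184119 + 82624) + (-2 - 449)) - 2788 = (1/(-101495) - 451) - 2788 = (-1/101495 - 451) - 2788 = -45774246/101495 - 2788 = -328742306/101495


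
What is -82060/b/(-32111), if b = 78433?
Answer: 82060/2518562063 ≈ 3.2582e-5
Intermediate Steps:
-82060/b/(-32111) = -82060/78433/(-32111) = -82060*1/78433*(-1/32111) = -82060/78433*(-1/32111) = 82060/2518562063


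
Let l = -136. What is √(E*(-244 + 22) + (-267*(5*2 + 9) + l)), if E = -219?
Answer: √43409 ≈ 208.35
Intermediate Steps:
√(E*(-244 + 22) + (-267*(5*2 + 9) + l)) = √(-219*(-244 + 22) + (-267*(5*2 + 9) - 136)) = √(-219*(-222) + (-267*(10 + 9) - 136)) = √(48618 + (-267*19 - 136)) = √(48618 + (-5073 - 136)) = √(48618 - 5209) = √43409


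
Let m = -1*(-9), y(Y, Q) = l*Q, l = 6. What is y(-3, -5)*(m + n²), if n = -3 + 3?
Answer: -270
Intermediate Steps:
y(Y, Q) = 6*Q
m = 9
n = 0
y(-3, -5)*(m + n²) = (6*(-5))*(9 + 0²) = -30*(9 + 0) = -30*9 = -270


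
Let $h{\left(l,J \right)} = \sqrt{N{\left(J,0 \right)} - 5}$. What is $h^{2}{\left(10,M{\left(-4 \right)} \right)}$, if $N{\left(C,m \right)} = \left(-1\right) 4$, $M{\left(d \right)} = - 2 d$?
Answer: $-9$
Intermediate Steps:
$N{\left(C,m \right)} = -4$
$h{\left(l,J \right)} = 3 i$ ($h{\left(l,J \right)} = \sqrt{-4 - 5} = \sqrt{-9} = 3 i$)
$h^{2}{\left(10,M{\left(-4 \right)} \right)} = \left(3 i\right)^{2} = -9$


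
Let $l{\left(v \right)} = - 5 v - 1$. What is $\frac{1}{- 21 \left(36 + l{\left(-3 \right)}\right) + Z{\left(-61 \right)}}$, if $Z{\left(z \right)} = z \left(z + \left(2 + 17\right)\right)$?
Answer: $\frac{1}{1512} \approx 0.00066138$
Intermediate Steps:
$l{\left(v \right)} = -1 - 5 v$
$Z{\left(z \right)} = z \left(19 + z\right)$ ($Z{\left(z \right)} = z \left(z + 19\right) = z \left(19 + z\right)$)
$\frac{1}{- 21 \left(36 + l{\left(-3 \right)}\right) + Z{\left(-61 \right)}} = \frac{1}{- 21 \left(36 - -14\right) - 61 \left(19 - 61\right)} = \frac{1}{- 21 \left(36 + \left(-1 + 15\right)\right) - -2562} = \frac{1}{- 21 \left(36 + 14\right) + 2562} = \frac{1}{\left(-21\right) 50 + 2562} = \frac{1}{-1050 + 2562} = \frac{1}{1512}$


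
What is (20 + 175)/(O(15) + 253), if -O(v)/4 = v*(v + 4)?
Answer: -195/887 ≈ -0.21984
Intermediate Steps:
O(v) = -4*v*(4 + v) (O(v) = -4*v*(v + 4) = -4*v*(4 + v))
(20 + 175)/(O(15) + 253) = (20 + 175)/(-4*15*(4 + 15) + 253) = 195/(-4*15*19 + 253) = 195/(-1140 + 253) = 195/(-887) = 195*(-1/887) = -195/887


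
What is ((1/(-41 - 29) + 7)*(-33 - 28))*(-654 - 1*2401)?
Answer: 18225519/14 ≈ 1.3018e+6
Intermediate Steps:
((1/(-41 - 29) + 7)*(-33 - 28))*(-654 - 1*2401) = ((1/(-70) + 7)*(-61))*(-654 - 2401) = ((-1/70 + 7)*(-61))*(-3055) = ((489/70)*(-61))*(-3055) = -29829/70*(-3055) = 18225519/14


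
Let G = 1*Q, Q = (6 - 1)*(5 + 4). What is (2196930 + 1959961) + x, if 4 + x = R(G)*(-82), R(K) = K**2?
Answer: 3990837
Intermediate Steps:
Q = 45 (Q = 5*9 = 45)
G = 45 (G = 1*45 = 45)
x = -166054 (x = -4 + 45**2*(-82) = -4 + 2025*(-82) = -4 - 166050 = -166054)
(2196930 + 1959961) + x = (2196930 + 1959961) - 166054 = 4156891 - 166054 = 3990837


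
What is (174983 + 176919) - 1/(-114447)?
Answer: 40274128195/114447 ≈ 3.5190e+5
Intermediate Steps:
(174983 + 176919) - 1/(-114447) = 351902 - 1*(-1/114447) = 351902 + 1/114447 = 40274128195/114447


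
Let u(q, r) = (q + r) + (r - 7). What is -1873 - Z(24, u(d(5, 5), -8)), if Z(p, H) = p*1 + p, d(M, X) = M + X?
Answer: -1921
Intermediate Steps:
u(q, r) = -7 + q + 2*r (u(q, r) = (q + r) + (-7 + r) = -7 + q + 2*r)
Z(p, H) = 2*p (Z(p, H) = p + p = 2*p)
-1873 - Z(24, u(d(5, 5), -8)) = -1873 - 2*24 = -1873 - 1*48 = -1873 - 48 = -1921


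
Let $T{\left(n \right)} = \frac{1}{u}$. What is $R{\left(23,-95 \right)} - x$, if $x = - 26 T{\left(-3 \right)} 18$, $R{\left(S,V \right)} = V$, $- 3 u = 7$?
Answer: $- \frac{2069}{7} \approx -295.57$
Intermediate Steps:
$u = - \frac{7}{3}$ ($u = \left(- \frac{1}{3}\right) 7 = - \frac{7}{3} \approx -2.3333$)
$T{\left(n \right)} = - \frac{3}{7}$ ($T{\left(n \right)} = \frac{1}{- \frac{7}{3}} = - \frac{3}{7}$)
$x = \frac{1404}{7}$ ($x = \left(-26\right) \left(- \frac{3}{7}\right) 18 = \frac{78}{7} \cdot 18 = \frac{1404}{7} \approx 200.57$)
$R{\left(23,-95 \right)} - x = -95 - \frac{1404}{7} = - \frac{2069}{7}$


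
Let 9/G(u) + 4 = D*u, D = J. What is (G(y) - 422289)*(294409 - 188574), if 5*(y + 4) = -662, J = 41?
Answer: -1250598308368905/27982 ≈ -4.4693e+10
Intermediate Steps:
y = -682/5 (y = -4 + (⅕)*(-662) = -4 - 662/5 = -682/5 ≈ -136.40)
D = 41
G(u) = 9/(-4 + 41*u)
(G(y) - 422289)*(294409 - 188574) = (9/(-4 + 41*(-682/5)) - 422289)*(294409 - 188574) = (9/(-4 - 27962/5) - 422289)*105835 = (9/(-27982/5) - 422289)*105835 = (9*(-5/27982) - 422289)*105835 = (-45/27982 - 422289)*105835 = -11816490843/27982*105835 = -1250598308368905/27982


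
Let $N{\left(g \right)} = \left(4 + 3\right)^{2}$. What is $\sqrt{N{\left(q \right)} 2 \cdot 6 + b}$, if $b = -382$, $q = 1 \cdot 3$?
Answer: $\sqrt{206} \approx 14.353$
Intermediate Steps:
$q = 3$
$N{\left(g \right)} = 49$ ($N{\left(g \right)} = 7^{2} = 49$)
$\sqrt{N{\left(q \right)} 2 \cdot 6 + b} = \sqrt{49 \cdot 2 \cdot 6 - 382} = \sqrt{98 \cdot 6 - 382} = \sqrt{588 - 382} = \sqrt{206}$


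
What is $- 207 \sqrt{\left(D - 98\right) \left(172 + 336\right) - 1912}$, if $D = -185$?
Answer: $- 414 i \sqrt{36419} \approx - 79007.0 i$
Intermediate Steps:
$- 207 \sqrt{\left(D - 98\right) \left(172 + 336\right) - 1912} = - 207 \sqrt{\left(-185 - 98\right) \left(172 + 336\right) - 1912} = - 207 \sqrt{\left(-283\right) 508 - 1912} = - 207 \sqrt{-143764 - 1912} = - 207 \sqrt{-145676} = - 207 \cdot 2 i \sqrt{36419} = - 414 i \sqrt{36419}$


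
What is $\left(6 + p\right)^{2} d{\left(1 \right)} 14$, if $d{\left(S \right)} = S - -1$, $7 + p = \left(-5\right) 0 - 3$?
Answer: $448$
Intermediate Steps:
$p = -10$ ($p = -7 - 3 = -10$)
$d{\left(S \right)} = 1 + S$ ($d{\left(S \right)} = S + 1 = 1 + S$)
$\left(6 + p\right)^{2} d{\left(1 \right)} 14 = \left(6 - 10\right)^{2} \left(1 + 1\right) 14 = \left(-4\right)^{2} \cdot 2 \cdot 14 = 16 \cdot 2 \cdot 14 = 32 \cdot 14 = 448$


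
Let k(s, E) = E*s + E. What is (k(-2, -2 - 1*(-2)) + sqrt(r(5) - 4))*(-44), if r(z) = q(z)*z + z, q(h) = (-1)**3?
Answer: -88*I ≈ -88.0*I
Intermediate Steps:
q(h) = -1
r(z) = 0 (r(z) = -z + z = 0)
k(s, E) = E + E*s
(k(-2, -2 - 1*(-2)) + sqrt(r(5) - 4))*(-44) = ((-2 - 1*(-2))*(1 - 2) + sqrt(0 - 4))*(-44) = ((-2 + 2)*(-1) + sqrt(-4))*(-44) = (0*(-1) + 2*I)*(-44) = (0 + 2*I)*(-44) = (2*I)*(-44) = -88*I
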